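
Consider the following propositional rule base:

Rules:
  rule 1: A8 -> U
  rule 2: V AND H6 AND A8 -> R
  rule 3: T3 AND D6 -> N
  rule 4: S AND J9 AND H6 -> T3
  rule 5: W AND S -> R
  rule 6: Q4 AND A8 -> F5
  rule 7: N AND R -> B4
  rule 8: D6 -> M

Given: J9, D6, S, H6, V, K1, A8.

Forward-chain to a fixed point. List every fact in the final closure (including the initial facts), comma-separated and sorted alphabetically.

Round 1: rule 1 [A8 -> U]; rule 2 [V AND H6 AND A8 -> R]; rule 4 [S AND J9 AND H6 -> T3]; rule 8 [D6 -> M]. Adds U, R, T3, M.
Round 2: rule 3 [T3 AND D6 -> N]. Adds N.
Round 3: rule 7 [N AND R -> B4]. Adds B4.

A8, B4, D6, H6, J9, K1, M, N, R, S, T3, U, V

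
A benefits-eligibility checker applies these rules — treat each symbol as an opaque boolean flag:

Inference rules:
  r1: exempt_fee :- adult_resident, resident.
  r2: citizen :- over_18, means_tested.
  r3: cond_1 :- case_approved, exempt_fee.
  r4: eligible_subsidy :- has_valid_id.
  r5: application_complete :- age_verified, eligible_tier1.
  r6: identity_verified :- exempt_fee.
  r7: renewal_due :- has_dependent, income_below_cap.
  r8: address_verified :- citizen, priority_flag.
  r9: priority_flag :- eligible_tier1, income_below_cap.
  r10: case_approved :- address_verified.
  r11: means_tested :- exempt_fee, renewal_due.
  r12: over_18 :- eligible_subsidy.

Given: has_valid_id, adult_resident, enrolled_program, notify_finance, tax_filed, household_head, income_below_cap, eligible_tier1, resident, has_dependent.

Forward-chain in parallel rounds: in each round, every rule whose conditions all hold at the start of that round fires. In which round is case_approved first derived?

Round 1 — r1, r4, r7, r9, derive exempt_fee, eligible_subsidy, renewal_due, priority_flag.
Round 2 — r6, r11, r12, derive identity_verified, means_tested, over_18.
Round 3 — r2, derive citizen.
Round 4 — r8, derive address_verified.
Round 5 — r10, derive case_approved.
case_approved first appears in round 5.

5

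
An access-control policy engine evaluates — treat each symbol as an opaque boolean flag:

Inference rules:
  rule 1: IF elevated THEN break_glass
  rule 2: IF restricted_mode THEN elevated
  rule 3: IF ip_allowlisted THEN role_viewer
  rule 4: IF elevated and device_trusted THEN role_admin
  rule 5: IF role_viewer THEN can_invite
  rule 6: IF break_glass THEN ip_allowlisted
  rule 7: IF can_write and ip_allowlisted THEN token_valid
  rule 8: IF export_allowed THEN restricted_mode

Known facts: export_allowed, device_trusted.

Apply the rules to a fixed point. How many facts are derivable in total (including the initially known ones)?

Round 1: rule 8 [IF export_allowed THEN restricted_mode]. Adds restricted_mode.
Round 2: rule 2 [IF restricted_mode THEN elevated]. Adds elevated.
Round 3: rule 1 [IF elevated THEN break_glass]; rule 4 [IF elevated and device_trusted THEN role_admin]. Adds break_glass, role_admin.
Round 4: rule 6 [IF break_glass THEN ip_allowlisted]. Adds ip_allowlisted.
Round 5: rule 3 [IF ip_allowlisted THEN role_viewer]. Adds role_viewer.
Round 6: rule 5 [IF role_viewer THEN can_invite]. Adds can_invite.
Closure: {break_glass, can_invite, device_trusted, elevated, export_allowed, ip_allowlisted, restricted_mode, role_admin, role_viewer} — 9 facts.

9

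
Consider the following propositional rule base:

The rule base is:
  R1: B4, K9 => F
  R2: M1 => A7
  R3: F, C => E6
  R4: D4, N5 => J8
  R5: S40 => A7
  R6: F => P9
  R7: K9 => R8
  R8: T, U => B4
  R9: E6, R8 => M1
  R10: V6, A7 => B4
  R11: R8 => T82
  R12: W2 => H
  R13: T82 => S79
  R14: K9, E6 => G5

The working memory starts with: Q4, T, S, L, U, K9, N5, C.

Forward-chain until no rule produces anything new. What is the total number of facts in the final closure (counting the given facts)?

[1] R7 [K9 => R8]; R8 [T, U => B4]. ⇒ new: R8, B4.
[2] R1 [B4, K9 => F]; R11 [R8 => T82]. ⇒ new: F, T82.
[3] R3 [F, C => E6]; R6 [F => P9]; R13 [T82 => S79]. ⇒ new: E6, P9, S79.
[4] R9 [E6, R8 => M1]; R14 [K9, E6 => G5]. ⇒ new: M1, G5.
[5] R2 [M1 => A7]. ⇒ new: A7.
Closure: {A7, B4, C, E6, F, G5, K9, L, M1, N5, P9, Q4, R8, S, S79, T, T82, U} — 18 facts.

18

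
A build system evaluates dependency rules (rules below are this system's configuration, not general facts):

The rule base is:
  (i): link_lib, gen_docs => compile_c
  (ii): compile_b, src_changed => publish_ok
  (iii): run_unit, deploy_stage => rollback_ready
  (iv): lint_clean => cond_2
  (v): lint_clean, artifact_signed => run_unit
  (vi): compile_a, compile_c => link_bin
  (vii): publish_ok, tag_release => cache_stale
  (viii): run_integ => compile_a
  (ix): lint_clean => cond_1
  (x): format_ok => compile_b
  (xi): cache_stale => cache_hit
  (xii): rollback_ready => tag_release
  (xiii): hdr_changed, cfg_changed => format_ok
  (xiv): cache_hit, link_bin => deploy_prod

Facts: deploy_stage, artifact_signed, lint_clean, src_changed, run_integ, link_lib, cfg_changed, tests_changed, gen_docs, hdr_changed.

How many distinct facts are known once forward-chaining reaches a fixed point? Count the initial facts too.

24

Round 1 fires (i), (iv), (v), (viii), (ix), (xiii), giving compile_c, cond_2, run_unit, compile_a, cond_1, format_ok.
Round 2 fires (iii), (vi), (x), giving rollback_ready, link_bin, compile_b.
Round 3 fires (ii), (xii), giving publish_ok, tag_release.
Round 4 fires (vii), giving cache_stale.
Round 5 fires (xi), giving cache_hit.
Round 6 fires (xiv), giving deploy_prod.
Closure: {artifact_signed, cache_hit, cache_stale, cfg_changed, compile_a, compile_b, compile_c, cond_1, cond_2, deploy_prod, deploy_stage, format_ok, gen_docs, hdr_changed, link_bin, link_lib, lint_clean, publish_ok, rollback_ready, run_integ, run_unit, src_changed, tag_release, tests_changed} — 24 facts.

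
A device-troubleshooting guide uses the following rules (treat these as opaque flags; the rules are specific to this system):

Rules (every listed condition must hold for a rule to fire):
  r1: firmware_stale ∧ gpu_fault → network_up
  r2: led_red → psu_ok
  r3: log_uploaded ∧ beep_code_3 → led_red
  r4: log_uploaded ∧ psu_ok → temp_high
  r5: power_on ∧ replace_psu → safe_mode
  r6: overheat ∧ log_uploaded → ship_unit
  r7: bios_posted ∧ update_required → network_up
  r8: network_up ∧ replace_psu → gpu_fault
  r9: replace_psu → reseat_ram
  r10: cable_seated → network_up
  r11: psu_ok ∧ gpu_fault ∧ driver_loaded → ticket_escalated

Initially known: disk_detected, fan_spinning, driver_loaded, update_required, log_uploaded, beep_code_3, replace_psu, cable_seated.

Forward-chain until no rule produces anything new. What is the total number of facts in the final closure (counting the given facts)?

15

Round 1 — r3, r9, r10, derive led_red, reseat_ram, network_up.
Round 2 — r2, r8, derive psu_ok, gpu_fault.
Round 3 — r4, r11, derive temp_high, ticket_escalated.
Closure: {beep_code_3, cable_seated, disk_detected, driver_loaded, fan_spinning, gpu_fault, led_red, log_uploaded, network_up, psu_ok, replace_psu, reseat_ram, temp_high, ticket_escalated, update_required} — 15 facts.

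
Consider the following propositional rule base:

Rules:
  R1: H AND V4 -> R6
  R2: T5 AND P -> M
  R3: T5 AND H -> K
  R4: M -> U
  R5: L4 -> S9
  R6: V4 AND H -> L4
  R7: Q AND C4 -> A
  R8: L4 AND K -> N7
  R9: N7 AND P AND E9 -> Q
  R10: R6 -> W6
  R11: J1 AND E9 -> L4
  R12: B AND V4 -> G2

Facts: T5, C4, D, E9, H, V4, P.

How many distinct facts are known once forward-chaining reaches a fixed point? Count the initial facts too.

17

Round 1: R1 [H AND V4 -> R6]; R2 [T5 AND P -> M]; R3 [T5 AND H -> K]; R6 [V4 AND H -> L4]. Adds R6, M, K, L4.
Round 2: R4 [M -> U]; R5 [L4 -> S9]; R8 [L4 AND K -> N7]; R10 [R6 -> W6]. Adds U, S9, N7, W6.
Round 3: R9 [N7 AND P AND E9 -> Q]. Adds Q.
Round 4: R7 [Q AND C4 -> A]. Adds A.
Closure: {A, C4, D, E9, H, K, L4, M, N7, P, Q, R6, S9, T5, U, V4, W6} — 17 facts.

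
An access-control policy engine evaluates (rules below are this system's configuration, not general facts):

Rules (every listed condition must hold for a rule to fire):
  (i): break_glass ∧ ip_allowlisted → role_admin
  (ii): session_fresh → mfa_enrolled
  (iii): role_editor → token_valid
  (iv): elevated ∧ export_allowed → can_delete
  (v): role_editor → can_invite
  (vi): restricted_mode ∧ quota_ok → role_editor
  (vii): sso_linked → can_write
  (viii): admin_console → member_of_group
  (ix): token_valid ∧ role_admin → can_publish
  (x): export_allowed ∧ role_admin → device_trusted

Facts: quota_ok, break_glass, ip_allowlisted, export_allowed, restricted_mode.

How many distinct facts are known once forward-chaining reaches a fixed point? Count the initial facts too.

Round 1: (i) [break_glass ∧ ip_allowlisted → role_admin]; (vi) [restricted_mode ∧ quota_ok → role_editor]. Adds role_admin, role_editor.
Round 2: (iii) [role_editor → token_valid]; (v) [role_editor → can_invite]; (x) [export_allowed ∧ role_admin → device_trusted]. Adds token_valid, can_invite, device_trusted.
Round 3: (ix) [token_valid ∧ role_admin → can_publish]. Adds can_publish.
Closure: {break_glass, can_invite, can_publish, device_trusted, export_allowed, ip_allowlisted, quota_ok, restricted_mode, role_admin, role_editor, token_valid} — 11 facts.

11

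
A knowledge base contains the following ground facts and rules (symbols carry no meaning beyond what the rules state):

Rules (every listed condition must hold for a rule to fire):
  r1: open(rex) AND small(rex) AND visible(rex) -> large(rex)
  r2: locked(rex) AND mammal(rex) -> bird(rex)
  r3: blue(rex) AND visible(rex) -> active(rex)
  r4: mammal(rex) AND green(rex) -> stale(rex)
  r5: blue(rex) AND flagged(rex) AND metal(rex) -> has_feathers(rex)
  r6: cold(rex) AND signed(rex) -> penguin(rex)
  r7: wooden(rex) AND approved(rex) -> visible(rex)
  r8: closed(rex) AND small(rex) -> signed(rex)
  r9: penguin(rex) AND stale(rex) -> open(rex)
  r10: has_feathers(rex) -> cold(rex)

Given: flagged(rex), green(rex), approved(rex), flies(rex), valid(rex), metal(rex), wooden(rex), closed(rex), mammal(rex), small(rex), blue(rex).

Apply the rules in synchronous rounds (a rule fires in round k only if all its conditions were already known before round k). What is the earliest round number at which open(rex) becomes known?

[1] r4 [mammal(rex) AND green(rex) -> stale(rex)]; r5 [blue(rex) AND flagged(rex) AND metal(rex) -> has_feathers(rex)]; r7 [wooden(rex) AND approved(rex) -> visible(rex)]; r8 [closed(rex) AND small(rex) -> signed(rex)]. ⇒ new: stale(rex), has_feathers(rex), visible(rex), signed(rex).
[2] r3 [blue(rex) AND visible(rex) -> active(rex)]; r10 [has_feathers(rex) -> cold(rex)]. ⇒ new: active(rex), cold(rex).
[3] r6 [cold(rex) AND signed(rex) -> penguin(rex)]. ⇒ new: penguin(rex).
[4] r9 [penguin(rex) AND stale(rex) -> open(rex)]. ⇒ new: open(rex).
open(rex) first appears in round 4.

4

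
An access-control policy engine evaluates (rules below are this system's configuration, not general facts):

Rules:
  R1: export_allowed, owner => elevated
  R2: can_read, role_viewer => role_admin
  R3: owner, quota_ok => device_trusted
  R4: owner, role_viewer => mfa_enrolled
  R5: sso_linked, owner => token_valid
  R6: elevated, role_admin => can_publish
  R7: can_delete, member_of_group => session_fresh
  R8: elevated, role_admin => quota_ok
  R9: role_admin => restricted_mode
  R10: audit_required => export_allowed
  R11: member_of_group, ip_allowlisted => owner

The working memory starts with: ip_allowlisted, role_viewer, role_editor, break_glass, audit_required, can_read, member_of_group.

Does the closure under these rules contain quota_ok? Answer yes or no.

Round 1: R2 [can_read, role_viewer => role_admin]; R10 [audit_required => export_allowed]; R11 [member_of_group, ip_allowlisted => owner]. New: role_admin, export_allowed, owner.
Round 2: R1 [export_allowed, owner => elevated]; R4 [owner, role_viewer => mfa_enrolled]; R9 [role_admin => restricted_mode]. New: elevated, mfa_enrolled, restricted_mode.
Round 3: R6 [elevated, role_admin => can_publish]; R8 [elevated, role_admin => quota_ok]. New: can_publish, quota_ok.
Round 4: R3 [owner, quota_ok => device_trusted]. New: device_trusted.
quota_ok appears in round 3, so it is derivable.

yes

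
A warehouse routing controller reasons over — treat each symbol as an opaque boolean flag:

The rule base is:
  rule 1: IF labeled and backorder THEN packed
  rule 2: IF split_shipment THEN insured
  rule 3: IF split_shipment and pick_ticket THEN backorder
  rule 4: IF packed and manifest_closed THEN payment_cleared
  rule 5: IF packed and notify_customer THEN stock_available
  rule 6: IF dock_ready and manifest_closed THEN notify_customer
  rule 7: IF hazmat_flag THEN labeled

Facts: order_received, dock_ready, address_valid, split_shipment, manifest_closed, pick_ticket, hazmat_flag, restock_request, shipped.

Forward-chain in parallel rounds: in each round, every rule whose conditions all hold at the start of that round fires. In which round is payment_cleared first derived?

Round 1: rule 2 [IF split_shipment THEN insured]; rule 3 [IF split_shipment and pick_ticket THEN backorder]; rule 6 [IF dock_ready and manifest_closed THEN notify_customer]; rule 7 [IF hazmat_flag THEN labeled]. Adds insured, backorder, notify_customer, labeled.
Round 2: rule 1 [IF labeled and backorder THEN packed]. Adds packed.
Round 3: rule 4 [IF packed and manifest_closed THEN payment_cleared]; rule 5 [IF packed and notify_customer THEN stock_available]. Adds payment_cleared, stock_available.
payment_cleared first appears in round 3.

3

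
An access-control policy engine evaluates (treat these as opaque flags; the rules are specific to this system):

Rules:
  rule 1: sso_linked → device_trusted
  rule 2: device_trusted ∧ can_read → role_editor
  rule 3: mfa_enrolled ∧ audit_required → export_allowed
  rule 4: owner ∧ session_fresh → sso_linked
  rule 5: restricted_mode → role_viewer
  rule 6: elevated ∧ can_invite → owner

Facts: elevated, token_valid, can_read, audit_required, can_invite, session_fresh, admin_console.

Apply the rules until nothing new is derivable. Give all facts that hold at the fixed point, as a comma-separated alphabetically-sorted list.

admin_console, audit_required, can_invite, can_read, device_trusted, elevated, owner, role_editor, session_fresh, sso_linked, token_valid

[1] rule 6 [elevated ∧ can_invite → owner]. ⇒ new: owner.
[2] rule 4 [owner ∧ session_fresh → sso_linked]. ⇒ new: sso_linked.
[3] rule 1 [sso_linked → device_trusted]. ⇒ new: device_trusted.
[4] rule 2 [device_trusted ∧ can_read → role_editor]. ⇒ new: role_editor.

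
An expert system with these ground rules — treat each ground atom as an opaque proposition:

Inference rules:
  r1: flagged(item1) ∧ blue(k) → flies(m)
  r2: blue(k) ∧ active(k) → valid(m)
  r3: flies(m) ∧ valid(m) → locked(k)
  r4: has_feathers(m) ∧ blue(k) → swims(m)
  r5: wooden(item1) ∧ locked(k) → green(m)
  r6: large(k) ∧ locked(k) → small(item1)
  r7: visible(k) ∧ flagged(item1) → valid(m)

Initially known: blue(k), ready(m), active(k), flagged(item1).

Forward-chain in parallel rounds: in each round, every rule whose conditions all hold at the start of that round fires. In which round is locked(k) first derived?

2

[1] r1 [flagged(item1) ∧ blue(k) → flies(m)]; r2 [blue(k) ∧ active(k) → valid(m)]. ⇒ new: flies(m), valid(m).
[2] r3 [flies(m) ∧ valid(m) → locked(k)]. ⇒ new: locked(k).
locked(k) first appears in round 2.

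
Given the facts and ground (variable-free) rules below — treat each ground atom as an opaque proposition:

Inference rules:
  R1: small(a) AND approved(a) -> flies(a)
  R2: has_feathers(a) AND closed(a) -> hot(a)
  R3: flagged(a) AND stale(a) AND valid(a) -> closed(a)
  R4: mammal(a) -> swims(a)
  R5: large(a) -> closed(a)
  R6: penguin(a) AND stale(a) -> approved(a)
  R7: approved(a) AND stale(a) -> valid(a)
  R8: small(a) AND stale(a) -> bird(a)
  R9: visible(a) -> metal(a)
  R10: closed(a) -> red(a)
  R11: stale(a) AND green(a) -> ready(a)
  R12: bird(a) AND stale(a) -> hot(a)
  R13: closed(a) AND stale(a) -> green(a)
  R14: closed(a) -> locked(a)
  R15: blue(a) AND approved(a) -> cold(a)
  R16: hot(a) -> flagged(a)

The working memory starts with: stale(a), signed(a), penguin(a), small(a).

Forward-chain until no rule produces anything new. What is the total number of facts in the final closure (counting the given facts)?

15

Round 1 fires R6, R8, giving approved(a), bird(a).
Round 2 fires R1, R7, R12, giving flies(a), valid(a), hot(a).
Round 3 fires R16, giving flagged(a).
Round 4 fires R3, giving closed(a).
Round 5 fires R10, R13, R14, giving red(a), green(a), locked(a).
Round 6 fires R11, giving ready(a).
Closure: {approved(a), bird(a), closed(a), flagged(a), flies(a), green(a), hot(a), locked(a), penguin(a), ready(a), red(a), signed(a), small(a), stale(a), valid(a)} — 15 facts.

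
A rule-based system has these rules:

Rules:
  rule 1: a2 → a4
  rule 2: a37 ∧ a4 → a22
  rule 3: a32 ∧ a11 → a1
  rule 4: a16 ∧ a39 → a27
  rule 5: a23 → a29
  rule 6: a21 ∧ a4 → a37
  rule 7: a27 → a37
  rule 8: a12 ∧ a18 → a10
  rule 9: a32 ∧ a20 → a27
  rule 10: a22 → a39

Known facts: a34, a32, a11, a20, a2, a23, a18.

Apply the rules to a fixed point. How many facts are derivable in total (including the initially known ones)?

14

Round 1 — rule 1, rule 3, rule 5, rule 9, derive a4, a1, a29, a27.
Round 2 — rule 7, derive a37.
Round 3 — rule 2, derive a22.
Round 4 — rule 10, derive a39.
Closure: {a1, a11, a18, a2, a20, a22, a23, a27, a29, a32, a34, a37, a39, a4} — 14 facts.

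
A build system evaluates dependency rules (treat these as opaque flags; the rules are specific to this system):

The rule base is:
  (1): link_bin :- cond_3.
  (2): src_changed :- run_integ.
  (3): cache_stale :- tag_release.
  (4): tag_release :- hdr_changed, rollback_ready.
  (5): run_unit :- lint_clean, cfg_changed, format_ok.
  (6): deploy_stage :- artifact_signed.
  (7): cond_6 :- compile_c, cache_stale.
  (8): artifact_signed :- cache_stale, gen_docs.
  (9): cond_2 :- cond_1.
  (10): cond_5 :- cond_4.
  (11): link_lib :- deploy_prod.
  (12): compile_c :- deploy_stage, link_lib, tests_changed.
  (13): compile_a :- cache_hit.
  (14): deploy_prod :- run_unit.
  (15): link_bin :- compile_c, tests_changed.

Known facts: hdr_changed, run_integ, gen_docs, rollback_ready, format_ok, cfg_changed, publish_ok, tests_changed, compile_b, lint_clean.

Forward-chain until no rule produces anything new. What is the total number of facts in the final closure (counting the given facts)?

Round 1: (2) [src_changed :- run_integ.]; (4) [tag_release :- hdr_changed, rollback_ready.]; (5) [run_unit :- lint_clean, cfg_changed, format_ok.]. Adds src_changed, tag_release, run_unit.
Round 2: (3) [cache_stale :- tag_release.]; (14) [deploy_prod :- run_unit.]. Adds cache_stale, deploy_prod.
Round 3: (8) [artifact_signed :- cache_stale, gen_docs.]; (11) [link_lib :- deploy_prod.]. Adds artifact_signed, link_lib.
Round 4: (6) [deploy_stage :- artifact_signed.]. Adds deploy_stage.
Round 5: (12) [compile_c :- deploy_stage, link_lib, tests_changed.]. Adds compile_c.
Round 6: (7) [cond_6 :- compile_c, cache_stale.]; (15) [link_bin :- compile_c, tests_changed.]. Adds cond_6, link_bin.
Closure: {artifact_signed, cache_stale, cfg_changed, compile_b, compile_c, cond_6, deploy_prod, deploy_stage, format_ok, gen_docs, hdr_changed, link_bin, link_lib, lint_clean, publish_ok, rollback_ready, run_integ, run_unit, src_changed, tag_release, tests_changed} — 21 facts.

21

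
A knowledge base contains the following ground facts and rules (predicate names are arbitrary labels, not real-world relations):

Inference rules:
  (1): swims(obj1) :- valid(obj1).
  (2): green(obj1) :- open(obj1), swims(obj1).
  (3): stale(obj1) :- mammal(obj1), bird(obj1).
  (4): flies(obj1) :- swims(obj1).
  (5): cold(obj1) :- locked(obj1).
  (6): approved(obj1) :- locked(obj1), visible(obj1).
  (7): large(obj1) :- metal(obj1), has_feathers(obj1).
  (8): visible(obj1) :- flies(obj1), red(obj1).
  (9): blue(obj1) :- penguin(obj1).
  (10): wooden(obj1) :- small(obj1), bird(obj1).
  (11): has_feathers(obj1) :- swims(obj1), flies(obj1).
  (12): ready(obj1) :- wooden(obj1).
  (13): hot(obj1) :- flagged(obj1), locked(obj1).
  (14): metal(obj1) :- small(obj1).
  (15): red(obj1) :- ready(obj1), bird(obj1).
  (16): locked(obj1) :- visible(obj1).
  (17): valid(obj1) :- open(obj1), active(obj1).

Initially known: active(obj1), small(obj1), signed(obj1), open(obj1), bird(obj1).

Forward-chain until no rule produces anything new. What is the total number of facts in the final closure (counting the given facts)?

19

Round 1: (10) [wooden(obj1) :- small(obj1), bird(obj1).]; (14) [metal(obj1) :- small(obj1).]; (17) [valid(obj1) :- open(obj1), active(obj1).]. Adds wooden(obj1), metal(obj1), valid(obj1).
Round 2: (1) [swims(obj1) :- valid(obj1).]; (12) [ready(obj1) :- wooden(obj1).]. Adds swims(obj1), ready(obj1).
Round 3: (2) [green(obj1) :- open(obj1), swims(obj1).]; (4) [flies(obj1) :- swims(obj1).]; (15) [red(obj1) :- ready(obj1), bird(obj1).]. Adds green(obj1), flies(obj1), red(obj1).
Round 4: (8) [visible(obj1) :- flies(obj1), red(obj1).]; (11) [has_feathers(obj1) :- swims(obj1), flies(obj1).]. Adds visible(obj1), has_feathers(obj1).
Round 5: (7) [large(obj1) :- metal(obj1), has_feathers(obj1).]; (16) [locked(obj1) :- visible(obj1).]. Adds large(obj1), locked(obj1).
Round 6: (5) [cold(obj1) :- locked(obj1).]; (6) [approved(obj1) :- locked(obj1), visible(obj1).]. Adds cold(obj1), approved(obj1).
Closure: {active(obj1), approved(obj1), bird(obj1), cold(obj1), flies(obj1), green(obj1), has_feathers(obj1), large(obj1), locked(obj1), metal(obj1), open(obj1), ready(obj1), red(obj1), signed(obj1), small(obj1), swims(obj1), valid(obj1), visible(obj1), wooden(obj1)} — 19 facts.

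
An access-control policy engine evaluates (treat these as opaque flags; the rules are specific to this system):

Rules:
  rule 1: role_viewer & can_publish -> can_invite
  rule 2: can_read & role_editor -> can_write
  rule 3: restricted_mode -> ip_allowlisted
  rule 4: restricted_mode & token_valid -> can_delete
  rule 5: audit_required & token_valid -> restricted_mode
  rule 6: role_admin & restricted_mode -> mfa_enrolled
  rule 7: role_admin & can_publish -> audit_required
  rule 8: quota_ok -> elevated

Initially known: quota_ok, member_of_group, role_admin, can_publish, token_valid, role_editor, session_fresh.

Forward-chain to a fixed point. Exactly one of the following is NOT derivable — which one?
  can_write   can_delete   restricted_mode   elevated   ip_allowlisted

can_write

Round 1: rule 7 [role_admin & can_publish -> audit_required]; rule 8 [quota_ok -> elevated]. New: audit_required, elevated.
Round 2: rule 5 [audit_required & token_valid -> restricted_mode]. New: restricted_mode.
Round 3: rule 3 [restricted_mode -> ip_allowlisted]; rule 4 [restricted_mode & token_valid -> can_delete]; rule 6 [role_admin & restricted_mode -> mfa_enrolled]. New: ip_allowlisted, can_delete, mfa_enrolled.
Derived: ip_allowlisted (round 3), elevated (round 1), restricted_mode (round 2), can_delete (round 3). can_write never appears in any round.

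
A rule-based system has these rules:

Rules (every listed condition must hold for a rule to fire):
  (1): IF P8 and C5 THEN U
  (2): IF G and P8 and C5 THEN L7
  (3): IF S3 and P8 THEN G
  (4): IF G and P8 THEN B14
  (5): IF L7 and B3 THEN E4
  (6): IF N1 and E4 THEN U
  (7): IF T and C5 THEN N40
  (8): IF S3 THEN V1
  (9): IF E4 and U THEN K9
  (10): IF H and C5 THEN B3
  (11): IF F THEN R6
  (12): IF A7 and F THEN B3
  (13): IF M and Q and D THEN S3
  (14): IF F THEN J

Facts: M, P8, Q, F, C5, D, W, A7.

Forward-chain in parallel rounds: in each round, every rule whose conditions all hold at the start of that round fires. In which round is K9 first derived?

5

[1] (1) [IF P8 and C5 THEN U]; (11) [IF F THEN R6]; (12) [IF A7 and F THEN B3]; (13) [IF M and Q and D THEN S3]; (14) [IF F THEN J]. ⇒ new: U, R6, B3, S3, J.
[2] (3) [IF S3 and P8 THEN G]; (8) [IF S3 THEN V1]. ⇒ new: G, V1.
[3] (2) [IF G and P8 and C5 THEN L7]; (4) [IF G and P8 THEN B14]. ⇒ new: L7, B14.
[4] (5) [IF L7 and B3 THEN E4]. ⇒ new: E4.
[5] (9) [IF E4 and U THEN K9]. ⇒ new: K9.
K9 first appears in round 5.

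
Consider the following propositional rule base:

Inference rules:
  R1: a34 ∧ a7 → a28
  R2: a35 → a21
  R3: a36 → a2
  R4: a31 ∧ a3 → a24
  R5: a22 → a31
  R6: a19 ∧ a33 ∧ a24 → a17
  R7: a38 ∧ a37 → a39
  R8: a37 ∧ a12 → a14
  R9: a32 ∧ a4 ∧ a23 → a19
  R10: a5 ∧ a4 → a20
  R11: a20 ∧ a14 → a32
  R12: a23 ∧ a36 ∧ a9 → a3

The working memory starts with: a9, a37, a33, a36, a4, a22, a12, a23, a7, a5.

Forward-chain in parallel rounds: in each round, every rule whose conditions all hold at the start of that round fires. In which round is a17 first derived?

4

Round 1 — R3, R5, R8, R10, R12, derive a2, a31, a14, a20, a3.
Round 2 — R4, R11, derive a24, a32.
Round 3 — R9, derive a19.
Round 4 — R6, derive a17.
a17 first appears in round 4.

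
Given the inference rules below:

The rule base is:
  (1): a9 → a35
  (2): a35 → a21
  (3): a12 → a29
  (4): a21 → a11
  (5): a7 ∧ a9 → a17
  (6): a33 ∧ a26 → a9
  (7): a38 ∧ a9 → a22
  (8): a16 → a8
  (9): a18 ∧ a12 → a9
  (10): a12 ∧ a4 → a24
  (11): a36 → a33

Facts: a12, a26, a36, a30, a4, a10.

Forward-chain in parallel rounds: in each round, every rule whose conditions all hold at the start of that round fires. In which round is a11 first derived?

[1] (3) [a12 → a29]; (10) [a12 ∧ a4 → a24]; (11) [a36 → a33]. ⇒ new: a29, a24, a33.
[2] (6) [a33 ∧ a26 → a9]. ⇒ new: a9.
[3] (1) [a9 → a35]. ⇒ new: a35.
[4] (2) [a35 → a21]. ⇒ new: a21.
[5] (4) [a21 → a11]. ⇒ new: a11.
a11 first appears in round 5.

5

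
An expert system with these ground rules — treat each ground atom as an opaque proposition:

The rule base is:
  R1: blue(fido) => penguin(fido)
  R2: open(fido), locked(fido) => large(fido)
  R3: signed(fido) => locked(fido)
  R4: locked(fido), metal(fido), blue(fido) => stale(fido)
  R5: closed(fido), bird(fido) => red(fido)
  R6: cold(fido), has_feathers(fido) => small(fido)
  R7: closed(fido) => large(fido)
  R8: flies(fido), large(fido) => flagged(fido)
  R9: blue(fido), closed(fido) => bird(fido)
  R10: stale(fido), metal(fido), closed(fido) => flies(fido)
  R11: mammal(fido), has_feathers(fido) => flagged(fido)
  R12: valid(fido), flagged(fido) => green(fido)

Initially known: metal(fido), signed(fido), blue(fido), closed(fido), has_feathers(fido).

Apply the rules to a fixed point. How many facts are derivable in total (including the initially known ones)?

13

Round 1: R1 [blue(fido) => penguin(fido)]; R3 [signed(fido) => locked(fido)]; R7 [closed(fido) => large(fido)]; R9 [blue(fido), closed(fido) => bird(fido)]. Adds penguin(fido), locked(fido), large(fido), bird(fido).
Round 2: R4 [locked(fido), metal(fido), blue(fido) => stale(fido)]; R5 [closed(fido), bird(fido) => red(fido)]. Adds stale(fido), red(fido).
Round 3: R10 [stale(fido), metal(fido), closed(fido) => flies(fido)]. Adds flies(fido).
Round 4: R8 [flies(fido), large(fido) => flagged(fido)]. Adds flagged(fido).
Closure: {bird(fido), blue(fido), closed(fido), flagged(fido), flies(fido), has_feathers(fido), large(fido), locked(fido), metal(fido), penguin(fido), red(fido), signed(fido), stale(fido)} — 13 facts.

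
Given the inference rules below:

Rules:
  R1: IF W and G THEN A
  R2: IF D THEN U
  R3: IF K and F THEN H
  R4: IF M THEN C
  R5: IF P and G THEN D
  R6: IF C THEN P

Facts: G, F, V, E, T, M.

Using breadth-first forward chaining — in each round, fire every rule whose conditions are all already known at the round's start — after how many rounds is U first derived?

Round 1 — R4, derive C.
Round 2 — R6, derive P.
Round 3 — R5, derive D.
Round 4 — R2, derive U.
U first appears in round 4.

4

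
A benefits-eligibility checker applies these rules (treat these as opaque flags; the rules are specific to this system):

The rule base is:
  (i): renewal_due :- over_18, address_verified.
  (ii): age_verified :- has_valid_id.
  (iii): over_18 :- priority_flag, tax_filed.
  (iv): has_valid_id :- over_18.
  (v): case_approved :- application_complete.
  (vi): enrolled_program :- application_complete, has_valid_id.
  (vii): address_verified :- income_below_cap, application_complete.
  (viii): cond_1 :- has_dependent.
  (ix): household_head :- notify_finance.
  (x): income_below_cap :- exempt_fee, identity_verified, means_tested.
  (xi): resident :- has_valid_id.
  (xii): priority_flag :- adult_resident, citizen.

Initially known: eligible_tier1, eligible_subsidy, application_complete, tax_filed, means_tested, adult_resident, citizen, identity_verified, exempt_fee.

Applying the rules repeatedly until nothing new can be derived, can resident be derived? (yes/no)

yes

Round 1 — (v), (x), (xii), derive case_approved, income_below_cap, priority_flag.
Round 2 — (iii), (vii), derive over_18, address_verified.
Round 3 — (i), (iv), derive renewal_due, has_valid_id.
Round 4 — (ii), (vi), (xi), derive age_verified, enrolled_program, resident.
resident appears in round 4, so it is derivable.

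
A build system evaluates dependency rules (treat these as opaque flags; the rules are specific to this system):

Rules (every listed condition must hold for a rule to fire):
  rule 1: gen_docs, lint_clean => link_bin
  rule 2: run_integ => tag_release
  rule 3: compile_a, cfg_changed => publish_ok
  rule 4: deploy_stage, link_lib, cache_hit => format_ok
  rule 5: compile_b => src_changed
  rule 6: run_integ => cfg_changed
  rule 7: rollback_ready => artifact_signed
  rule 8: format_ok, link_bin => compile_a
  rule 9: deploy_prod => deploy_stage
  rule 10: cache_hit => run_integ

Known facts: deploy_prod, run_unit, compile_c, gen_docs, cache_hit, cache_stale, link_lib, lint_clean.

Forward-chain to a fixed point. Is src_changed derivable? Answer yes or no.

Round 1 fires rule 1, rule 9, rule 10, giving link_bin, deploy_stage, run_integ.
Round 2 fires rule 2, rule 4, rule 6, giving tag_release, format_ok, cfg_changed.
Round 3 fires rule 8, giving compile_a.
Round 4 fires rule 3, giving publish_ok.
Fixed point reached. src_changed is concluded only by rule 5; rule 5 needs compile_b (never derived).

no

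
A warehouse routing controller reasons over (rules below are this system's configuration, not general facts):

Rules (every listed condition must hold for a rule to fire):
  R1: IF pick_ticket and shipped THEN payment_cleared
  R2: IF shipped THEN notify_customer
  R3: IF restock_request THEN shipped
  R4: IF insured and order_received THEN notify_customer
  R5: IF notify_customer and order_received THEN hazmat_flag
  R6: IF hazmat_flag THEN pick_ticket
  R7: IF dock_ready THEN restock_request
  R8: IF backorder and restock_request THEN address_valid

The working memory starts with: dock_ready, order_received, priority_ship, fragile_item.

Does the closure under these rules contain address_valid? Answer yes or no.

no

Round 1: R7 [IF dock_ready THEN restock_request]. Adds restock_request.
Round 2: R3 [IF restock_request THEN shipped]. Adds shipped.
Round 3: R2 [IF shipped THEN notify_customer]. Adds notify_customer.
Round 4: R5 [IF notify_customer and order_received THEN hazmat_flag]. Adds hazmat_flag.
Round 5: R6 [IF hazmat_flag THEN pick_ticket]. Adds pick_ticket.
Round 6: R1 [IF pick_ticket and shipped THEN payment_cleared]. Adds payment_cleared.
Fixed point reached. address_valid is concluded only by R8; R8 needs backorder (never derived).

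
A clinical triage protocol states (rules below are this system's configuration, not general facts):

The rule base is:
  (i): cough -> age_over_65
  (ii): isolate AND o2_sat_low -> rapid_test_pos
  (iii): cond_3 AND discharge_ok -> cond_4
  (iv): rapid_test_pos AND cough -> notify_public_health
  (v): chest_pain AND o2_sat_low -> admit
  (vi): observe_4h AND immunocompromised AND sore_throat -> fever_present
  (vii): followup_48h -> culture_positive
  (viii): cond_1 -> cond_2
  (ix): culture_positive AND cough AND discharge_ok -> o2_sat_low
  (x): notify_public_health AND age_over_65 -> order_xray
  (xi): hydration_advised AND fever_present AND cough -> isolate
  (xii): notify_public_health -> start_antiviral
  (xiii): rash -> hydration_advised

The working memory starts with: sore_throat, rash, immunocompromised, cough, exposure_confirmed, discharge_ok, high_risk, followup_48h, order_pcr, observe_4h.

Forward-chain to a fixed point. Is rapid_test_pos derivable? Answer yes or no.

yes

Round 1 — (i), (vi), (vii), (xiii), derive age_over_65, fever_present, culture_positive, hydration_advised.
Round 2 — (ix), (xi), derive o2_sat_low, isolate.
Round 3 — (ii), derive rapid_test_pos.
Round 4 — (iv), derive notify_public_health.
Round 5 — (x), (xii), derive order_xray, start_antiviral.
rapid_test_pos appears in round 3, so it is derivable.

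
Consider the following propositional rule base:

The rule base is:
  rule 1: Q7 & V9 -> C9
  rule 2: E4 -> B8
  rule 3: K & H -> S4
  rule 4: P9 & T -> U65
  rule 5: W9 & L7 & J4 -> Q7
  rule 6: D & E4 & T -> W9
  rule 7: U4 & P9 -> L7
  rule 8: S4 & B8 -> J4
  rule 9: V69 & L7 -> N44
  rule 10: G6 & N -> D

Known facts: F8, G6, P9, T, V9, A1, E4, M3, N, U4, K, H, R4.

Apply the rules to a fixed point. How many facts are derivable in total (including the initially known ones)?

22

Round 1: rule 2 [E4 -> B8]; rule 3 [K & H -> S4]; rule 4 [P9 & T -> U65]; rule 7 [U4 & P9 -> L7]; rule 10 [G6 & N -> D]. Adds B8, S4, U65, L7, D.
Round 2: rule 6 [D & E4 & T -> W9]; rule 8 [S4 & B8 -> J4]. Adds W9, J4.
Round 3: rule 5 [W9 & L7 & J4 -> Q7]. Adds Q7.
Round 4: rule 1 [Q7 & V9 -> C9]. Adds C9.
Closure: {A1, B8, C9, D, E4, F8, G6, H, J4, K, L7, M3, N, P9, Q7, R4, S4, T, U4, U65, V9, W9} — 22 facts.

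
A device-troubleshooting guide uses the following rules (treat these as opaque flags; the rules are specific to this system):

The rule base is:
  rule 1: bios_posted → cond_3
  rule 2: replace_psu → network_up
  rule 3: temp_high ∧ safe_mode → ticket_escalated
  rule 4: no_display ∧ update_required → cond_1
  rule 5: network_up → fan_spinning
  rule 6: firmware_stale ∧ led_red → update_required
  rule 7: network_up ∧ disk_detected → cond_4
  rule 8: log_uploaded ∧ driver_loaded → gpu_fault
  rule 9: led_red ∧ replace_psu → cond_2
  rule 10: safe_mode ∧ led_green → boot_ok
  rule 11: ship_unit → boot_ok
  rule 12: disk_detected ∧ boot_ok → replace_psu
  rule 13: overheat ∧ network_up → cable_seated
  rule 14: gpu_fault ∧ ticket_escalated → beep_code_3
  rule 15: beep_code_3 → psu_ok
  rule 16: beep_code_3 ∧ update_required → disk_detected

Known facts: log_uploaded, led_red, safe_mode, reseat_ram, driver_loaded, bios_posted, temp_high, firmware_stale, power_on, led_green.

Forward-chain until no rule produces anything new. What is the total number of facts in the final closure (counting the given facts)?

Round 1: rule 1 [bios_posted → cond_3]; rule 3 [temp_high ∧ safe_mode → ticket_escalated]; rule 6 [firmware_stale ∧ led_red → update_required]; rule 8 [log_uploaded ∧ driver_loaded → gpu_fault]; rule 10 [safe_mode ∧ led_green → boot_ok]. Adds cond_3, ticket_escalated, update_required, gpu_fault, boot_ok.
Round 2: rule 14 [gpu_fault ∧ ticket_escalated → beep_code_3]. Adds beep_code_3.
Round 3: rule 15 [beep_code_3 → psu_ok]; rule 16 [beep_code_3 ∧ update_required → disk_detected]. Adds psu_ok, disk_detected.
Round 4: rule 12 [disk_detected ∧ boot_ok → replace_psu]. Adds replace_psu.
Round 5: rule 2 [replace_psu → network_up]; rule 9 [led_red ∧ replace_psu → cond_2]. Adds network_up, cond_2.
Round 6: rule 5 [network_up → fan_spinning]; rule 7 [network_up ∧ disk_detected → cond_4]. Adds fan_spinning, cond_4.
Closure: {beep_code_3, bios_posted, boot_ok, cond_2, cond_3, cond_4, disk_detected, driver_loaded, fan_spinning, firmware_stale, gpu_fault, led_green, led_red, log_uploaded, network_up, power_on, psu_ok, replace_psu, reseat_ram, safe_mode, temp_high, ticket_escalated, update_required} — 23 facts.

23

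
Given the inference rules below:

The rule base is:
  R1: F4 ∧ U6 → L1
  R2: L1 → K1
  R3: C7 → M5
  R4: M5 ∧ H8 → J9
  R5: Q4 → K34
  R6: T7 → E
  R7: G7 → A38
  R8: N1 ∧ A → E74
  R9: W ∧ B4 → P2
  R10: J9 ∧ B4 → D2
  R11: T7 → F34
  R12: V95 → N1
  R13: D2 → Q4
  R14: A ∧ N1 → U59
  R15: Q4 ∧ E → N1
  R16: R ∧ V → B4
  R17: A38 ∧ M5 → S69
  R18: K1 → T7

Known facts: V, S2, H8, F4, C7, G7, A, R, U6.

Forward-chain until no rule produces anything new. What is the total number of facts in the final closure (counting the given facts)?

Round 1 — R1, R3, R7, R16, derive L1, M5, A38, B4.
Round 2 — R2, R4, R17, derive K1, J9, S69.
Round 3 — R10, R18, derive D2, T7.
Round 4 — R6, R11, R13, derive E, F34, Q4.
Round 5 — R5, R15, derive K34, N1.
Round 6 — R8, R14, derive E74, U59.
Closure: {A, A38, B4, C7, D2, E, E74, F34, F4, G7, H8, J9, K1, K34, L1, M5, N1, Q4, R, S2, S69, T7, U59, U6, V} — 25 facts.

25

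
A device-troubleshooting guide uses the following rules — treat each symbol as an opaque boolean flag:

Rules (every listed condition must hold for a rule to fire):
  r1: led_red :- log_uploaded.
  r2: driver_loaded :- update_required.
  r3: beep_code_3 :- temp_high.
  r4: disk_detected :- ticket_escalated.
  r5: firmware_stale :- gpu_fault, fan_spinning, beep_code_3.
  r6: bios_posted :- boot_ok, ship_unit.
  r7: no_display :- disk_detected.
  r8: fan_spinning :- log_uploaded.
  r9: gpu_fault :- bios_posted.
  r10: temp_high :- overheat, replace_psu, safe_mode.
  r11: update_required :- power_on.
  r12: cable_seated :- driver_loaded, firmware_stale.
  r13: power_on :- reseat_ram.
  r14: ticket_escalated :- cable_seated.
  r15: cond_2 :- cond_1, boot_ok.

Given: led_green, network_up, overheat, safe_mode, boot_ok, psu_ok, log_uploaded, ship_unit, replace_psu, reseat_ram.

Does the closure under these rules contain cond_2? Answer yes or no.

Round 1: r1 [led_red :- log_uploaded.]; r6 [bios_posted :- boot_ok, ship_unit.]; r8 [fan_spinning :- log_uploaded.]; r10 [temp_high :- overheat, replace_psu, safe_mode.]; r13 [power_on :- reseat_ram.]. Adds led_red, bios_posted, fan_spinning, temp_high, power_on.
Round 2: r3 [beep_code_3 :- temp_high.]; r9 [gpu_fault :- bios_posted.]; r11 [update_required :- power_on.]. Adds beep_code_3, gpu_fault, update_required.
Round 3: r2 [driver_loaded :- update_required.]; r5 [firmware_stale :- gpu_fault, fan_spinning, beep_code_3.]. Adds driver_loaded, firmware_stale.
Round 4: r12 [cable_seated :- driver_loaded, firmware_stale.]. Adds cable_seated.
Round 5: r14 [ticket_escalated :- cable_seated.]. Adds ticket_escalated.
Round 6: r4 [disk_detected :- ticket_escalated.]. Adds disk_detected.
Round 7: r7 [no_display :- disk_detected.]. Adds no_display.
Fixed point reached. cond_2 is concluded only by r15; r15 needs cond_1 (never derived).

no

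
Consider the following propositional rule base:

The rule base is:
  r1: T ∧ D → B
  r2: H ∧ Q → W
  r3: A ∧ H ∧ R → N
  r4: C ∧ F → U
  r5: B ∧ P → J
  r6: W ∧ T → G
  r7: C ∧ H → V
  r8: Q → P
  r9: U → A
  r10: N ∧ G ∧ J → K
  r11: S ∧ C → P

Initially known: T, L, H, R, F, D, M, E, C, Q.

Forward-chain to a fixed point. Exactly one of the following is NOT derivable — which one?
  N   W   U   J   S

Round 1 — r1, r2, r4, r7, r8, derive B, W, U, V, P.
Round 2 — r5, r6, r9, derive J, G, A.
Round 3 — r3, derive N.
Round 4 — r10, derive K.
Derived: U (round 1), W (round 1), J (round 2), N (round 3). S never appears in any round.

S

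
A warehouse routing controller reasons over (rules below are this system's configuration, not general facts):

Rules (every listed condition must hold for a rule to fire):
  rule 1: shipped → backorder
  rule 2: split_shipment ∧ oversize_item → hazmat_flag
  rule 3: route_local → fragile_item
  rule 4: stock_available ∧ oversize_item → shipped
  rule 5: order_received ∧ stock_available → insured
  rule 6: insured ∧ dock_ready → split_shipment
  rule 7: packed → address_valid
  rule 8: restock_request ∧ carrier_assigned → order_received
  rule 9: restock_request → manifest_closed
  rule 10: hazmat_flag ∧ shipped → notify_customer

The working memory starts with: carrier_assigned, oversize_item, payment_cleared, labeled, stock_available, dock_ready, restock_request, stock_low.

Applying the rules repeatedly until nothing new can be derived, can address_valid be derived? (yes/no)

Round 1 — rule 4, rule 8, rule 9, derive shipped, order_received, manifest_closed.
Round 2 — rule 1, rule 5, derive backorder, insured.
Round 3 — rule 6, derive split_shipment.
Round 4 — rule 2, derive hazmat_flag.
Round 5 — rule 10, derive notify_customer.
Fixed point reached. address_valid is concluded only by rule 7; rule 7 needs packed (never derived).

no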